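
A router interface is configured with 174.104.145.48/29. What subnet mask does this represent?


/29 means 29 network bits, 3 host bits
Binary: 11111111111111111111111111111000
Mask: 255.255.255.248


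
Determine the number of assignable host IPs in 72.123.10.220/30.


Host bits = 32 - 30 = 2
Total addresses = 2^2 = 4
Usable = total - 2 (network and broadcast)
Usable hosts: 2


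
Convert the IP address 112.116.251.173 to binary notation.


112 = 01110000
116 = 01110100
251 = 11111011
173 = 10101101
Binary: 01110000.01110100.11111011.10101101


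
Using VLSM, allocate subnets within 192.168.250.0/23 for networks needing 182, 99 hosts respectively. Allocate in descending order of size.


182 hosts -> /24 (254 usable): 192.168.250.0/24
99 hosts -> /25 (126 usable): 192.168.251.0/25
Allocation: 192.168.250.0/24 (182 hosts, 254 usable); 192.168.251.0/25 (99 hosts, 126 usable)


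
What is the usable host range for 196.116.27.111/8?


Network: 196.0.0.0
Broadcast: 196.255.255.255
First usable = network + 1
Last usable = broadcast - 1
Range: 196.0.0.1 to 196.255.255.254


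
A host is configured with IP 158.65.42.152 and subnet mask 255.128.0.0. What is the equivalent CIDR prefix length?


Binary: 11111111.10000000.00000000.00000000
Count leading 1s
Prefix: /9


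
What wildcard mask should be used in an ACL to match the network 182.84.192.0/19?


Subnet mask: 255.255.224.0
Wildcard = 255.255.255.255 - subnet mask
255 - 255 = 0
255 - 255 = 0
255 - 224 = 31
255 - 0 = 255
Wildcard: 0.0.31.255


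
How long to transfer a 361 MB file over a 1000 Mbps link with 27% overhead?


Effective throughput = 1000 * (1 - 27/100) = 730 Mbps
File size in Mb = 361 * 8 = 2888 Mb
Time = 2888 / 730
Time = 3.9562 seconds


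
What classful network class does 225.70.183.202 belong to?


First octet: 225
Binary: 11100001
1110xxxx -> Class D (224-239)
Class D (multicast), default mask N/A


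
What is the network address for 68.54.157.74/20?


IP:   01000100.00110110.10011101.01001010
Mask: 11111111.11111111.11110000.00000000
AND operation:
Net:  01000100.00110110.10010000.00000000
Network: 68.54.144.0/20


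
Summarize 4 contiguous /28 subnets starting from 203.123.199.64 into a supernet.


Original prefix: /28
Number of subnets: 4 = 2^2
New prefix = 28 - 2 = 26
Supernet: 203.123.199.64/26


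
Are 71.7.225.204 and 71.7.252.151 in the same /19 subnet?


Mask: 255.255.224.0
71.7.225.204 AND mask = 71.7.224.0
71.7.252.151 AND mask = 71.7.224.0
Yes, same subnet (71.7.224.0)


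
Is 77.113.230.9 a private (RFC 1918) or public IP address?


RFC 1918 private ranges:
  10.0.0.0/8 (10.0.0.0 - 10.255.255.255)
  172.16.0.0/12 (172.16.0.0 - 172.31.255.255)
  192.168.0.0/16 (192.168.0.0 - 192.168.255.255)
Public (not in any RFC 1918 range)


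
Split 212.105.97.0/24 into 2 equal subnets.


New prefix = 24 + 1 = 25
Each subnet has 128 addresses
  212.105.97.0/25
  212.105.97.128/25
Subnets: 212.105.97.0/25, 212.105.97.128/25


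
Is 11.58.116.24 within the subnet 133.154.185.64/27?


Subnet network: 133.154.185.64
Test IP AND mask: 11.58.116.0
No, 11.58.116.24 is not in 133.154.185.64/27


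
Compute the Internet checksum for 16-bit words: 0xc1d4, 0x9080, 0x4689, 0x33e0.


Sum all words (with carry folding):
+ 0xc1d4 = 0xc1d4
+ 0x9080 = 0x5255
+ 0x4689 = 0x98de
+ 0x33e0 = 0xccbe
One's complement: ~0xccbe
Checksum = 0x3341


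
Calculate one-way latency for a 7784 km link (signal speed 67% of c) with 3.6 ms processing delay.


Speed = 0.67 * 3e5 km/s = 201000 km/s
Propagation delay = 7784 / 201000 = 0.0387 s = 38.7264 ms
Processing delay = 3.6 ms
Total one-way latency = 42.3264 ms


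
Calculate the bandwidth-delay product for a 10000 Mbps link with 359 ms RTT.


BDP = bandwidth * RTT
= 10000 Mbps * 359 ms
= 10000 * 1e6 * 359 / 1000 bits
= 3590000000 bits
= 448750000 bytes
= 438232.4219 KB
BDP = 3590000000 bits (448750000 bytes)


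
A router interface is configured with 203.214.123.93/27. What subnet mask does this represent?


/27 means 27 network bits, 5 host bits
Binary: 11111111111111111111111111100000
Mask: 255.255.255.224


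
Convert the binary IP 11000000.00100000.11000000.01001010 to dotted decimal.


11000000 = 192
00100000 = 32
11000000 = 192
01001010 = 74
IP: 192.32.192.74


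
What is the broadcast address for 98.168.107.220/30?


Network: 98.168.107.220/30
Host bits = 2
Set all host bits to 1:
Broadcast: 98.168.107.223


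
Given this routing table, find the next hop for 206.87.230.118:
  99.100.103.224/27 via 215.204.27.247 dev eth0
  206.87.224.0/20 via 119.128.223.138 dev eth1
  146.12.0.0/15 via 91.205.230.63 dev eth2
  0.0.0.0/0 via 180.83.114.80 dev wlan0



Longest prefix match for 206.87.230.118:
  /27 99.100.103.224: no
  /20 206.87.224.0: MATCH
  /15 146.12.0.0: no
  /0 0.0.0.0: MATCH
Selected: next-hop 119.128.223.138 via eth1 (matched /20)


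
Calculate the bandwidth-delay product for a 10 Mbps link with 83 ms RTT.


BDP = bandwidth * RTT
= 10 Mbps * 83 ms
= 10 * 1e6 * 83 / 1000 bits
= 830000 bits
= 103750 bytes
= 101.3184 KB
BDP = 830000 bits (103750 bytes)


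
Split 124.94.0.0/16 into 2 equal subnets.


New prefix = 16 + 1 = 17
Each subnet has 32768 addresses
  124.94.0.0/17
  124.94.128.0/17
Subnets: 124.94.0.0/17, 124.94.128.0/17


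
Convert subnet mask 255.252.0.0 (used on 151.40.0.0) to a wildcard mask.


Subnet mask: 255.252.0.0
Wildcard = 255.255.255.255 - subnet mask
255 - 255 = 0
255 - 252 = 3
255 - 0 = 255
255 - 0 = 255
Wildcard: 0.3.255.255


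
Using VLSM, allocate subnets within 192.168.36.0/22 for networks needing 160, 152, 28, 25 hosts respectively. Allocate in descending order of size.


160 hosts -> /24 (254 usable): 192.168.36.0/24
152 hosts -> /24 (254 usable): 192.168.37.0/24
28 hosts -> /27 (30 usable): 192.168.38.0/27
25 hosts -> /27 (30 usable): 192.168.38.32/27
Allocation: 192.168.36.0/24 (160 hosts, 254 usable); 192.168.37.0/24 (152 hosts, 254 usable); 192.168.38.0/27 (28 hosts, 30 usable); 192.168.38.32/27 (25 hosts, 30 usable)


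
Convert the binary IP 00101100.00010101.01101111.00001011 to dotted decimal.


00101100 = 44
00010101 = 21
01101111 = 111
00001011 = 11
IP: 44.21.111.11


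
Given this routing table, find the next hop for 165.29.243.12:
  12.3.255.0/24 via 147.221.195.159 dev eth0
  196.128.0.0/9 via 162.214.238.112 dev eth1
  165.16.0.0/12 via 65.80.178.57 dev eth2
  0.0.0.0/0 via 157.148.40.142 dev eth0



Longest prefix match for 165.29.243.12:
  /24 12.3.255.0: no
  /9 196.128.0.0: no
  /12 165.16.0.0: MATCH
  /0 0.0.0.0: MATCH
Selected: next-hop 65.80.178.57 via eth2 (matched /12)


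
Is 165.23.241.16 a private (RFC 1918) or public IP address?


RFC 1918 private ranges:
  10.0.0.0/8 (10.0.0.0 - 10.255.255.255)
  172.16.0.0/12 (172.16.0.0 - 172.31.255.255)
  192.168.0.0/16 (192.168.0.0 - 192.168.255.255)
Public (not in any RFC 1918 range)


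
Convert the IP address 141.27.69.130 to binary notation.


141 = 10001101
27 = 00011011
69 = 01000101
130 = 10000010
Binary: 10001101.00011011.01000101.10000010


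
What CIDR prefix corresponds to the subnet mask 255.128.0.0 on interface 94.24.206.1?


Binary: 11111111.10000000.00000000.00000000
Count leading 1s
Prefix: /9


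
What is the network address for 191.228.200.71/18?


IP:   10111111.11100100.11001000.01000111
Mask: 11111111.11111111.11000000.00000000
AND operation:
Net:  10111111.11100100.11000000.00000000
Network: 191.228.192.0/18


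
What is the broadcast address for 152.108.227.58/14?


Network: 152.108.0.0/14
Host bits = 18
Set all host bits to 1:
Broadcast: 152.111.255.255


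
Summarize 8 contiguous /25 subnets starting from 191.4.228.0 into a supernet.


Original prefix: /25
Number of subnets: 8 = 2^3
New prefix = 25 - 3 = 22
Supernet: 191.4.228.0/22


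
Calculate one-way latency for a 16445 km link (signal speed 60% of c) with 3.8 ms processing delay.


Speed = 0.6 * 3e5 km/s = 180000 km/s
Propagation delay = 16445 / 180000 = 0.0914 s = 91.3611 ms
Processing delay = 3.8 ms
Total one-way latency = 95.1611 ms


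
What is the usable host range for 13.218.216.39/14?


Network: 13.216.0.0
Broadcast: 13.219.255.255
First usable = network + 1
Last usable = broadcast - 1
Range: 13.216.0.1 to 13.219.255.254


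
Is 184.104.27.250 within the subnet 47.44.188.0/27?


Subnet network: 47.44.188.0
Test IP AND mask: 184.104.27.224
No, 184.104.27.250 is not in 47.44.188.0/27


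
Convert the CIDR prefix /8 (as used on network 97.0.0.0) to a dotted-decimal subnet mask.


/8 means 8 network bits, 24 host bits
Binary: 11111111000000000000000000000000
Mask: 255.0.0.0


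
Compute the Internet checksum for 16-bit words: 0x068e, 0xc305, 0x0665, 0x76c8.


Sum all words (with carry folding):
+ 0x068e = 0x068e
+ 0xc305 = 0xc993
+ 0x0665 = 0xcff8
+ 0x76c8 = 0x46c1
One's complement: ~0x46c1
Checksum = 0xb93e


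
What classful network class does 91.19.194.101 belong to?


First octet: 91
Binary: 01011011
0xxxxxxx -> Class A (1-126)
Class A, default mask 255.0.0.0 (/8)


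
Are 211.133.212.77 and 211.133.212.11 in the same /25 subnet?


Mask: 255.255.255.128
211.133.212.77 AND mask = 211.133.212.0
211.133.212.11 AND mask = 211.133.212.0
Yes, same subnet (211.133.212.0)


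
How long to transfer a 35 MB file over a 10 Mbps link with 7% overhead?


Effective throughput = 10 * (1 - 7/100) = 9.3 Mbps
File size in Mb = 35 * 8 = 280 Mb
Time = 280 / 9.3
Time = 30.1075 seconds


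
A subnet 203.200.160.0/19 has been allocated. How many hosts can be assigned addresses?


Host bits = 32 - 19 = 13
Total addresses = 2^13 = 8192
Usable = total - 2 (network and broadcast)
Usable hosts: 8190


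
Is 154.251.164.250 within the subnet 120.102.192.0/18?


Subnet network: 120.102.192.0
Test IP AND mask: 154.251.128.0
No, 154.251.164.250 is not in 120.102.192.0/18


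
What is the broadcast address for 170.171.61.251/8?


Network: 170.0.0.0/8
Host bits = 24
Set all host bits to 1:
Broadcast: 170.255.255.255


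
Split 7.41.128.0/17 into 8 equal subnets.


New prefix = 17 + 3 = 20
Each subnet has 4096 addresses
  7.41.128.0/20
  7.41.144.0/20
  7.41.160.0/20
  7.41.176.0/20
  7.41.192.0/20
  7.41.208.0/20
  7.41.224.0/20
  7.41.240.0/20
Subnets: 7.41.128.0/20, 7.41.144.0/20, 7.41.160.0/20, 7.41.176.0/20, 7.41.192.0/20, 7.41.208.0/20, 7.41.224.0/20, 7.41.240.0/20


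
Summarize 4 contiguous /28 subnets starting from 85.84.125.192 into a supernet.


Original prefix: /28
Number of subnets: 4 = 2^2
New prefix = 28 - 2 = 26
Supernet: 85.84.125.192/26


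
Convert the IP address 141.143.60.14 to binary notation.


141 = 10001101
143 = 10001111
60 = 00111100
14 = 00001110
Binary: 10001101.10001111.00111100.00001110


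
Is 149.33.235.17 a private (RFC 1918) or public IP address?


RFC 1918 private ranges:
  10.0.0.0/8 (10.0.0.0 - 10.255.255.255)
  172.16.0.0/12 (172.16.0.0 - 172.31.255.255)
  192.168.0.0/16 (192.168.0.0 - 192.168.255.255)
Public (not in any RFC 1918 range)


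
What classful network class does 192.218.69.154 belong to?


First octet: 192
Binary: 11000000
110xxxxx -> Class C (192-223)
Class C, default mask 255.255.255.0 (/24)


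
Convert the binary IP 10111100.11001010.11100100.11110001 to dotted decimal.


10111100 = 188
11001010 = 202
11100100 = 228
11110001 = 241
IP: 188.202.228.241


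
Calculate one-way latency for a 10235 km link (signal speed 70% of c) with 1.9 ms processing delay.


Speed = 0.7 * 3e5 km/s = 210000 km/s
Propagation delay = 10235 / 210000 = 0.0487 s = 48.7381 ms
Processing delay = 1.9 ms
Total one-way latency = 50.6381 ms


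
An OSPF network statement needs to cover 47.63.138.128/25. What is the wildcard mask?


Subnet mask: 255.255.255.128
Wildcard = 255.255.255.255 - subnet mask
255 - 255 = 0
255 - 255 = 0
255 - 255 = 0
255 - 128 = 127
Wildcard: 0.0.0.127


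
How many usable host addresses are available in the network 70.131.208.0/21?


Host bits = 32 - 21 = 11
Total addresses = 2^11 = 2048
Usable = total - 2 (network and broadcast)
Usable hosts: 2046


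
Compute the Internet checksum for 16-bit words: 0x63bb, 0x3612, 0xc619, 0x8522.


Sum all words (with carry folding):
+ 0x63bb = 0x63bb
+ 0x3612 = 0x99cd
+ 0xc619 = 0x5fe7
+ 0x8522 = 0xe509
One's complement: ~0xe509
Checksum = 0x1af6


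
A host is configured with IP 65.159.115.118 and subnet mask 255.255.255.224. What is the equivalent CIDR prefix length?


Binary: 11111111.11111111.11111111.11100000
Count leading 1s
Prefix: /27


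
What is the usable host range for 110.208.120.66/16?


Network: 110.208.0.0
Broadcast: 110.208.255.255
First usable = network + 1
Last usable = broadcast - 1
Range: 110.208.0.1 to 110.208.255.254


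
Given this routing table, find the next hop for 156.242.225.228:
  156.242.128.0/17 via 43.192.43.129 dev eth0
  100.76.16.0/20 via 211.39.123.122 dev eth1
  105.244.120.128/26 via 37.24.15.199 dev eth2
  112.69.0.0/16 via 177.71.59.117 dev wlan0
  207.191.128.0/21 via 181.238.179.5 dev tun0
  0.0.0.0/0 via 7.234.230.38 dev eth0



Longest prefix match for 156.242.225.228:
  /17 156.242.128.0: MATCH
  /20 100.76.16.0: no
  /26 105.244.120.128: no
  /16 112.69.0.0: no
  /21 207.191.128.0: no
  /0 0.0.0.0: MATCH
Selected: next-hop 43.192.43.129 via eth0 (matched /17)


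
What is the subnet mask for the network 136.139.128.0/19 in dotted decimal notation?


/19 means 19 network bits, 13 host bits
Binary: 11111111111111111110000000000000
Mask: 255.255.224.0


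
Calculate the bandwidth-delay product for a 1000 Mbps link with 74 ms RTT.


BDP = bandwidth * RTT
= 1000 Mbps * 74 ms
= 1000 * 1e6 * 74 / 1000 bits
= 74000000 bits
= 9250000 bytes
= 9033.2031 KB
BDP = 74000000 bits (9250000 bytes)


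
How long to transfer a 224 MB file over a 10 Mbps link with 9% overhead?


Effective throughput = 10 * (1 - 9/100) = 9.1 Mbps
File size in Mb = 224 * 8 = 1792 Mb
Time = 1792 / 9.1
Time = 196.9231 seconds


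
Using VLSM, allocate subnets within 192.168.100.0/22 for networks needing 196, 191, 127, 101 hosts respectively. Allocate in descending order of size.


196 hosts -> /24 (254 usable): 192.168.100.0/24
191 hosts -> /24 (254 usable): 192.168.101.0/24
127 hosts -> /24 (254 usable): 192.168.102.0/24
101 hosts -> /25 (126 usable): 192.168.103.0/25
Allocation: 192.168.100.0/24 (196 hosts, 254 usable); 192.168.101.0/24 (191 hosts, 254 usable); 192.168.102.0/24 (127 hosts, 254 usable); 192.168.103.0/25 (101 hosts, 126 usable)


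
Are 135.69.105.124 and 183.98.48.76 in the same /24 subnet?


Mask: 255.255.255.0
135.69.105.124 AND mask = 135.69.105.0
183.98.48.76 AND mask = 183.98.48.0
No, different subnets (135.69.105.0 vs 183.98.48.0)


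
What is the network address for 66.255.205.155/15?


IP:   01000010.11111111.11001101.10011011
Mask: 11111111.11111110.00000000.00000000
AND operation:
Net:  01000010.11111110.00000000.00000000
Network: 66.254.0.0/15


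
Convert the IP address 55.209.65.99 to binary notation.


55 = 00110111
209 = 11010001
65 = 01000001
99 = 01100011
Binary: 00110111.11010001.01000001.01100011


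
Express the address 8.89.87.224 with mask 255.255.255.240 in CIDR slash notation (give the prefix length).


Binary: 11111111.11111111.11111111.11110000
Count leading 1s
Prefix: /28


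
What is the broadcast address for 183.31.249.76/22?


Network: 183.31.248.0/22
Host bits = 10
Set all host bits to 1:
Broadcast: 183.31.251.255


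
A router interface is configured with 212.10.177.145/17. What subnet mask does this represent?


/17 means 17 network bits, 15 host bits
Binary: 11111111111111111000000000000000
Mask: 255.255.128.0


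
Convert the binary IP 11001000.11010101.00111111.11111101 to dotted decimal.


11001000 = 200
11010101 = 213
00111111 = 63
11111101 = 253
IP: 200.213.63.253


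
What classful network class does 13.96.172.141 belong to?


First octet: 13
Binary: 00001101
0xxxxxxx -> Class A (1-126)
Class A, default mask 255.0.0.0 (/8)


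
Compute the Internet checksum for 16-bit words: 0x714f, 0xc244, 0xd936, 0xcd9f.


Sum all words (with carry folding):
+ 0x714f = 0x714f
+ 0xc244 = 0x3394
+ 0xd936 = 0x0ccb
+ 0xcd9f = 0xda6a
One's complement: ~0xda6a
Checksum = 0x2595


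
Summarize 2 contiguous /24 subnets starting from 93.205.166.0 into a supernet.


Original prefix: /24
Number of subnets: 2 = 2^1
New prefix = 24 - 1 = 23
Supernet: 93.205.166.0/23


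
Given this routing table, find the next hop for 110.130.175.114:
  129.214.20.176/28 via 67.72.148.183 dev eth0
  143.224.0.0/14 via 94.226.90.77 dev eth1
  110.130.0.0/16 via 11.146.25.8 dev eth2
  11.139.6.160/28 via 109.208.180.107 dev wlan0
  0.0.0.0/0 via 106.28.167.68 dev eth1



Longest prefix match for 110.130.175.114:
  /28 129.214.20.176: no
  /14 143.224.0.0: no
  /16 110.130.0.0: MATCH
  /28 11.139.6.160: no
  /0 0.0.0.0: MATCH
Selected: next-hop 11.146.25.8 via eth2 (matched /16)


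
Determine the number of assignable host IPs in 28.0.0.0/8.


Host bits = 32 - 8 = 24
Total addresses = 2^24 = 16777216
Usable = total - 2 (network and broadcast)
Usable hosts: 16777214


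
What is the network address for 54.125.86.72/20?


IP:   00110110.01111101.01010110.01001000
Mask: 11111111.11111111.11110000.00000000
AND operation:
Net:  00110110.01111101.01010000.00000000
Network: 54.125.80.0/20


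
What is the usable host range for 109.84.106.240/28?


Network: 109.84.106.240
Broadcast: 109.84.106.255
First usable = network + 1
Last usable = broadcast - 1
Range: 109.84.106.241 to 109.84.106.254


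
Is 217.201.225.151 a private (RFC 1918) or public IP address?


RFC 1918 private ranges:
  10.0.0.0/8 (10.0.0.0 - 10.255.255.255)
  172.16.0.0/12 (172.16.0.0 - 172.31.255.255)
  192.168.0.0/16 (192.168.0.0 - 192.168.255.255)
Public (not in any RFC 1918 range)


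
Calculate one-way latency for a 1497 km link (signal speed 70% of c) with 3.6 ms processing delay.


Speed = 0.7 * 3e5 km/s = 210000 km/s
Propagation delay = 1497 / 210000 = 0.0071 s = 7.1286 ms
Processing delay = 3.6 ms
Total one-way latency = 10.7286 ms


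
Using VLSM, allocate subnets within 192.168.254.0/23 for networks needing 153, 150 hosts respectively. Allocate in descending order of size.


153 hosts -> /24 (254 usable): 192.168.254.0/24
150 hosts -> /24 (254 usable): 192.168.255.0/24
Allocation: 192.168.254.0/24 (153 hosts, 254 usable); 192.168.255.0/24 (150 hosts, 254 usable)


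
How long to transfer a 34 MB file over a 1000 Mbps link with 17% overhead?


Effective throughput = 1000 * (1 - 17/100) = 830 Mbps
File size in Mb = 34 * 8 = 272 Mb
Time = 272 / 830
Time = 0.3277 seconds


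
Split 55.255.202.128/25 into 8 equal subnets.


New prefix = 25 + 3 = 28
Each subnet has 16 addresses
  55.255.202.128/28
  55.255.202.144/28
  55.255.202.160/28
  55.255.202.176/28
  55.255.202.192/28
  55.255.202.208/28
  55.255.202.224/28
  55.255.202.240/28
Subnets: 55.255.202.128/28, 55.255.202.144/28, 55.255.202.160/28, 55.255.202.176/28, 55.255.202.192/28, 55.255.202.208/28, 55.255.202.224/28, 55.255.202.240/28


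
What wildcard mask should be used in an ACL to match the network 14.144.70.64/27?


Subnet mask: 255.255.255.224
Wildcard = 255.255.255.255 - subnet mask
255 - 255 = 0
255 - 255 = 0
255 - 255 = 0
255 - 224 = 31
Wildcard: 0.0.0.31


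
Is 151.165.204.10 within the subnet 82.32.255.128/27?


Subnet network: 82.32.255.128
Test IP AND mask: 151.165.204.0
No, 151.165.204.10 is not in 82.32.255.128/27


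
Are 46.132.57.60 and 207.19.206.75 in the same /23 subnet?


Mask: 255.255.254.0
46.132.57.60 AND mask = 46.132.56.0
207.19.206.75 AND mask = 207.19.206.0
No, different subnets (46.132.56.0 vs 207.19.206.0)


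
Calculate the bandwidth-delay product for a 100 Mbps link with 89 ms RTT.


BDP = bandwidth * RTT
= 100 Mbps * 89 ms
= 100 * 1e6 * 89 / 1000 bits
= 8900000 bits
= 1112500 bytes
= 1086.4258 KB
BDP = 8900000 bits (1112500 bytes)


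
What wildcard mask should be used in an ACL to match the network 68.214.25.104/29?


Subnet mask: 255.255.255.248
Wildcard = 255.255.255.255 - subnet mask
255 - 255 = 0
255 - 255 = 0
255 - 255 = 0
255 - 248 = 7
Wildcard: 0.0.0.7


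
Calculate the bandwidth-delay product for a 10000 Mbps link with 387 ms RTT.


BDP = bandwidth * RTT
= 10000 Mbps * 387 ms
= 10000 * 1e6 * 387 / 1000 bits
= 3870000000 bits
= 483750000 bytes
= 472412.1094 KB
BDP = 3870000000 bits (483750000 bytes)


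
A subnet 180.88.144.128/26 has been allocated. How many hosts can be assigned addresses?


Host bits = 32 - 26 = 6
Total addresses = 2^6 = 64
Usable = total - 2 (network and broadcast)
Usable hosts: 62


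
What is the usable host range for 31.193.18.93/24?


Network: 31.193.18.0
Broadcast: 31.193.18.255
First usable = network + 1
Last usable = broadcast - 1
Range: 31.193.18.1 to 31.193.18.254


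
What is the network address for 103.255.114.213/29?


IP:   01100111.11111111.01110010.11010101
Mask: 11111111.11111111.11111111.11111000
AND operation:
Net:  01100111.11111111.01110010.11010000
Network: 103.255.114.208/29


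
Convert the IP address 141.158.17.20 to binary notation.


141 = 10001101
158 = 10011110
17 = 00010001
20 = 00010100
Binary: 10001101.10011110.00010001.00010100


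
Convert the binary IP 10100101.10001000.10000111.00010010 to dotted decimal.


10100101 = 165
10001000 = 136
10000111 = 135
00010010 = 18
IP: 165.136.135.18


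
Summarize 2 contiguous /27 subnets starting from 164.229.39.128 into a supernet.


Original prefix: /27
Number of subnets: 2 = 2^1
New prefix = 27 - 1 = 26
Supernet: 164.229.39.128/26


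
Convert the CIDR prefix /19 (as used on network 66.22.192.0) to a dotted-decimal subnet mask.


/19 means 19 network bits, 13 host bits
Binary: 11111111111111111110000000000000
Mask: 255.255.224.0


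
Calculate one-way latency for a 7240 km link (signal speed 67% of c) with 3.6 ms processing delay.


Speed = 0.67 * 3e5 km/s = 201000 km/s
Propagation delay = 7240 / 201000 = 0.036 s = 36.0199 ms
Processing delay = 3.6 ms
Total one-way latency = 39.6199 ms


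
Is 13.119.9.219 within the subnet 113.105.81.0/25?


Subnet network: 113.105.81.0
Test IP AND mask: 13.119.9.128
No, 13.119.9.219 is not in 113.105.81.0/25


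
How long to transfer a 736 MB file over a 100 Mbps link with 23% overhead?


Effective throughput = 100 * (1 - 23/100) = 77 Mbps
File size in Mb = 736 * 8 = 5888 Mb
Time = 5888 / 77
Time = 76.4675 seconds


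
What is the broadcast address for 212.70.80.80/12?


Network: 212.64.0.0/12
Host bits = 20
Set all host bits to 1:
Broadcast: 212.79.255.255


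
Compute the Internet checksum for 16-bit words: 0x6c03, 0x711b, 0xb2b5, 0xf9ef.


Sum all words (with carry folding):
+ 0x6c03 = 0x6c03
+ 0x711b = 0xdd1e
+ 0xb2b5 = 0x8fd4
+ 0xf9ef = 0x89c4
One's complement: ~0x89c4
Checksum = 0x763b


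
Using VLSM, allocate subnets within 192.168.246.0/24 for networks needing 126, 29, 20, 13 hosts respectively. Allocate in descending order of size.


126 hosts -> /25 (126 usable): 192.168.246.0/25
29 hosts -> /27 (30 usable): 192.168.246.128/27
20 hosts -> /27 (30 usable): 192.168.246.160/27
13 hosts -> /28 (14 usable): 192.168.246.192/28
Allocation: 192.168.246.0/25 (126 hosts, 126 usable); 192.168.246.128/27 (29 hosts, 30 usable); 192.168.246.160/27 (20 hosts, 30 usable); 192.168.246.192/28 (13 hosts, 14 usable)


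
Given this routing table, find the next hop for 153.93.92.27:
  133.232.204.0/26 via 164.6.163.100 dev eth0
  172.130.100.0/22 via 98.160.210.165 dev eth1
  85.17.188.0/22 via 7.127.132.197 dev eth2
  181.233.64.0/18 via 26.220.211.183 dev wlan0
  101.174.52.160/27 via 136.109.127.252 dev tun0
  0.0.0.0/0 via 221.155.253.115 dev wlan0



Longest prefix match for 153.93.92.27:
  /26 133.232.204.0: no
  /22 172.130.100.0: no
  /22 85.17.188.0: no
  /18 181.233.64.0: no
  /27 101.174.52.160: no
  /0 0.0.0.0: MATCH
Selected: next-hop 221.155.253.115 via wlan0 (matched /0)


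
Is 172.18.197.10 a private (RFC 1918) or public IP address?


RFC 1918 private ranges:
  10.0.0.0/8 (10.0.0.0 - 10.255.255.255)
  172.16.0.0/12 (172.16.0.0 - 172.31.255.255)
  192.168.0.0/16 (192.168.0.0 - 192.168.255.255)
Private (in 172.16.0.0/12)


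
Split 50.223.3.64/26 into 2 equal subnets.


New prefix = 26 + 1 = 27
Each subnet has 32 addresses
  50.223.3.64/27
  50.223.3.96/27
Subnets: 50.223.3.64/27, 50.223.3.96/27


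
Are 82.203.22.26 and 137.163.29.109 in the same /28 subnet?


Mask: 255.255.255.240
82.203.22.26 AND mask = 82.203.22.16
137.163.29.109 AND mask = 137.163.29.96
No, different subnets (82.203.22.16 vs 137.163.29.96)


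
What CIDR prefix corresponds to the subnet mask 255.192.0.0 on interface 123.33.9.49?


Binary: 11111111.11000000.00000000.00000000
Count leading 1s
Prefix: /10


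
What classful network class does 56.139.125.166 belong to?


First octet: 56
Binary: 00111000
0xxxxxxx -> Class A (1-126)
Class A, default mask 255.0.0.0 (/8)


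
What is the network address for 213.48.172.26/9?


IP:   11010101.00110000.10101100.00011010
Mask: 11111111.10000000.00000000.00000000
AND operation:
Net:  11010101.00000000.00000000.00000000
Network: 213.0.0.0/9


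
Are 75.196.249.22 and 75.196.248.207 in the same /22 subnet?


Mask: 255.255.252.0
75.196.249.22 AND mask = 75.196.248.0
75.196.248.207 AND mask = 75.196.248.0
Yes, same subnet (75.196.248.0)


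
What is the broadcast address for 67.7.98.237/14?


Network: 67.4.0.0/14
Host bits = 18
Set all host bits to 1:
Broadcast: 67.7.255.255


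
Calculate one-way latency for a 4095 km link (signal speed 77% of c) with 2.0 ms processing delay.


Speed = 0.77 * 3e5 km/s = 231000 km/s
Propagation delay = 4095 / 231000 = 0.0177 s = 17.7273 ms
Processing delay = 2.0 ms
Total one-way latency = 19.7273 ms


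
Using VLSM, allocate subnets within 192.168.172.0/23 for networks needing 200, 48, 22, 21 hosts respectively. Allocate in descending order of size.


200 hosts -> /24 (254 usable): 192.168.172.0/24
48 hosts -> /26 (62 usable): 192.168.173.0/26
22 hosts -> /27 (30 usable): 192.168.173.64/27
21 hosts -> /27 (30 usable): 192.168.173.96/27
Allocation: 192.168.172.0/24 (200 hosts, 254 usable); 192.168.173.0/26 (48 hosts, 62 usable); 192.168.173.64/27 (22 hosts, 30 usable); 192.168.173.96/27 (21 hosts, 30 usable)


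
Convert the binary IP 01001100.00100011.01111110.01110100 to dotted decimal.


01001100 = 76
00100011 = 35
01111110 = 126
01110100 = 116
IP: 76.35.126.116


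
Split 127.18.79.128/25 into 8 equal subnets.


New prefix = 25 + 3 = 28
Each subnet has 16 addresses
  127.18.79.128/28
  127.18.79.144/28
  127.18.79.160/28
  127.18.79.176/28
  127.18.79.192/28
  127.18.79.208/28
  127.18.79.224/28
  127.18.79.240/28
Subnets: 127.18.79.128/28, 127.18.79.144/28, 127.18.79.160/28, 127.18.79.176/28, 127.18.79.192/28, 127.18.79.208/28, 127.18.79.224/28, 127.18.79.240/28


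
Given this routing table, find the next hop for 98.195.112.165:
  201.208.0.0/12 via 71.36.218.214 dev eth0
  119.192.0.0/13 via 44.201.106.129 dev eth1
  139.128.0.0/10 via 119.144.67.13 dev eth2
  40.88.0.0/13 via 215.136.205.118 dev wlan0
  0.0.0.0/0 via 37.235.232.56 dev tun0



Longest prefix match for 98.195.112.165:
  /12 201.208.0.0: no
  /13 119.192.0.0: no
  /10 139.128.0.0: no
  /13 40.88.0.0: no
  /0 0.0.0.0: MATCH
Selected: next-hop 37.235.232.56 via tun0 (matched /0)


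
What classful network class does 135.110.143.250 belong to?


First octet: 135
Binary: 10000111
10xxxxxx -> Class B (128-191)
Class B, default mask 255.255.0.0 (/16)


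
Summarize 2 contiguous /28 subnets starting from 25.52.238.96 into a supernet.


Original prefix: /28
Number of subnets: 2 = 2^1
New prefix = 28 - 1 = 27
Supernet: 25.52.238.96/27


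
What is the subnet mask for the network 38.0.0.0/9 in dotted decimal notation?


/9 means 9 network bits, 23 host bits
Binary: 11111111100000000000000000000000
Mask: 255.128.0.0


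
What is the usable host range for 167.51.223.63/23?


Network: 167.51.222.0
Broadcast: 167.51.223.255
First usable = network + 1
Last usable = broadcast - 1
Range: 167.51.222.1 to 167.51.223.254


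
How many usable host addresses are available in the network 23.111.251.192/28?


Host bits = 32 - 28 = 4
Total addresses = 2^4 = 16
Usable = total - 2 (network and broadcast)
Usable hosts: 14


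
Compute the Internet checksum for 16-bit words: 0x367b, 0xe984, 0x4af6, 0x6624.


Sum all words (with carry folding):
+ 0x367b = 0x367b
+ 0xe984 = 0x2000
+ 0x4af6 = 0x6af6
+ 0x6624 = 0xd11a
One's complement: ~0xd11a
Checksum = 0x2ee5


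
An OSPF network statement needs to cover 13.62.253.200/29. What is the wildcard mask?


Subnet mask: 255.255.255.248
Wildcard = 255.255.255.255 - subnet mask
255 - 255 = 0
255 - 255 = 0
255 - 255 = 0
255 - 248 = 7
Wildcard: 0.0.0.7


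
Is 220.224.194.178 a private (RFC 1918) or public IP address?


RFC 1918 private ranges:
  10.0.0.0/8 (10.0.0.0 - 10.255.255.255)
  172.16.0.0/12 (172.16.0.0 - 172.31.255.255)
  192.168.0.0/16 (192.168.0.0 - 192.168.255.255)
Public (not in any RFC 1918 range)


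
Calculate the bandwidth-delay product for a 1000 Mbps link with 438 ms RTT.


BDP = bandwidth * RTT
= 1000 Mbps * 438 ms
= 1000 * 1e6 * 438 / 1000 bits
= 438000000 bits
= 54750000 bytes
= 53466.7969 KB
BDP = 438000000 bits (54750000 bytes)


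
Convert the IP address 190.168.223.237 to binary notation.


190 = 10111110
168 = 10101000
223 = 11011111
237 = 11101101
Binary: 10111110.10101000.11011111.11101101


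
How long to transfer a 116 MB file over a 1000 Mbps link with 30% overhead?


Effective throughput = 1000 * (1 - 30/100) = 700 Mbps
File size in Mb = 116 * 8 = 928 Mb
Time = 928 / 700
Time = 1.3257 seconds


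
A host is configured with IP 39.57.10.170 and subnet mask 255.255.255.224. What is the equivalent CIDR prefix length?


Binary: 11111111.11111111.11111111.11100000
Count leading 1s
Prefix: /27


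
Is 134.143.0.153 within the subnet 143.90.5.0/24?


Subnet network: 143.90.5.0
Test IP AND mask: 134.143.0.0
No, 134.143.0.153 is not in 143.90.5.0/24


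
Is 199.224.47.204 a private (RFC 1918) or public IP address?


RFC 1918 private ranges:
  10.0.0.0/8 (10.0.0.0 - 10.255.255.255)
  172.16.0.0/12 (172.16.0.0 - 172.31.255.255)
  192.168.0.0/16 (192.168.0.0 - 192.168.255.255)
Public (not in any RFC 1918 range)


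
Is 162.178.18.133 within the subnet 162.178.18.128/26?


Subnet network: 162.178.18.128
Test IP AND mask: 162.178.18.128
Yes, 162.178.18.133 is in 162.178.18.128/26


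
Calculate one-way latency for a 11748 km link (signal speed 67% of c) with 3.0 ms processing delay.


Speed = 0.67 * 3e5 km/s = 201000 km/s
Propagation delay = 11748 / 201000 = 0.0584 s = 58.4478 ms
Processing delay = 3.0 ms
Total one-way latency = 61.4478 ms


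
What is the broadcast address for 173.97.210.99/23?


Network: 173.97.210.0/23
Host bits = 9
Set all host bits to 1:
Broadcast: 173.97.211.255


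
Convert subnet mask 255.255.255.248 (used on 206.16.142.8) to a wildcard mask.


Subnet mask: 255.255.255.248
Wildcard = 255.255.255.255 - subnet mask
255 - 255 = 0
255 - 255 = 0
255 - 255 = 0
255 - 248 = 7
Wildcard: 0.0.0.7


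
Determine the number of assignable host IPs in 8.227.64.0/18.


Host bits = 32 - 18 = 14
Total addresses = 2^14 = 16384
Usable = total - 2 (network and broadcast)
Usable hosts: 16382


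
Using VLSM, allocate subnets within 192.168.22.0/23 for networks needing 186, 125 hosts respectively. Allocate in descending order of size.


186 hosts -> /24 (254 usable): 192.168.22.0/24
125 hosts -> /25 (126 usable): 192.168.23.0/25
Allocation: 192.168.22.0/24 (186 hosts, 254 usable); 192.168.23.0/25 (125 hosts, 126 usable)


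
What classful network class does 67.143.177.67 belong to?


First octet: 67
Binary: 01000011
0xxxxxxx -> Class A (1-126)
Class A, default mask 255.0.0.0 (/8)


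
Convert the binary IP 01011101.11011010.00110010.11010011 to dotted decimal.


01011101 = 93
11011010 = 218
00110010 = 50
11010011 = 211
IP: 93.218.50.211


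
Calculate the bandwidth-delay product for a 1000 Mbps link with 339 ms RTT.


BDP = bandwidth * RTT
= 1000 Mbps * 339 ms
= 1000 * 1e6 * 339 / 1000 bits
= 339000000 bits
= 42375000 bytes
= 41381.8359 KB
BDP = 339000000 bits (42375000 bytes)


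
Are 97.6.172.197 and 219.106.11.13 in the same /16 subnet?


Mask: 255.255.0.0
97.6.172.197 AND mask = 97.6.0.0
219.106.11.13 AND mask = 219.106.0.0
No, different subnets (97.6.0.0 vs 219.106.0.0)


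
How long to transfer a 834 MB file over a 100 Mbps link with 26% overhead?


Effective throughput = 100 * (1 - 26/100) = 74 Mbps
File size in Mb = 834 * 8 = 6672 Mb
Time = 6672 / 74
Time = 90.1622 seconds


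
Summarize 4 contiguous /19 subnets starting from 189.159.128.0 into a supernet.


Original prefix: /19
Number of subnets: 4 = 2^2
New prefix = 19 - 2 = 17
Supernet: 189.159.128.0/17


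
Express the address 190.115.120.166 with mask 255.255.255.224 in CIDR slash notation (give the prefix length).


Binary: 11111111.11111111.11111111.11100000
Count leading 1s
Prefix: /27


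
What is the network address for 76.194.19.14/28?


IP:   01001100.11000010.00010011.00001110
Mask: 11111111.11111111.11111111.11110000
AND operation:
Net:  01001100.11000010.00010011.00000000
Network: 76.194.19.0/28


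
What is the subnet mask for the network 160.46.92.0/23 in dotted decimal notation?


/23 means 23 network bits, 9 host bits
Binary: 11111111111111111111111000000000
Mask: 255.255.254.0


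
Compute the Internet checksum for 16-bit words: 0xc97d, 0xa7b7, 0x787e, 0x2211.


Sum all words (with carry folding):
+ 0xc97d = 0xc97d
+ 0xa7b7 = 0x7135
+ 0x787e = 0xe9b3
+ 0x2211 = 0x0bc5
One's complement: ~0x0bc5
Checksum = 0xf43a


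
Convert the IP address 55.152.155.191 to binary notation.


55 = 00110111
152 = 10011000
155 = 10011011
191 = 10111111
Binary: 00110111.10011000.10011011.10111111


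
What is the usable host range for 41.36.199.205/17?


Network: 41.36.128.0
Broadcast: 41.36.255.255
First usable = network + 1
Last usable = broadcast - 1
Range: 41.36.128.1 to 41.36.255.254


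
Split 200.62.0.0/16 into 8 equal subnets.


New prefix = 16 + 3 = 19
Each subnet has 8192 addresses
  200.62.0.0/19
  200.62.32.0/19
  200.62.64.0/19
  200.62.96.0/19
  200.62.128.0/19
  200.62.160.0/19
  200.62.192.0/19
  200.62.224.0/19
Subnets: 200.62.0.0/19, 200.62.32.0/19, 200.62.64.0/19, 200.62.96.0/19, 200.62.128.0/19, 200.62.160.0/19, 200.62.192.0/19, 200.62.224.0/19


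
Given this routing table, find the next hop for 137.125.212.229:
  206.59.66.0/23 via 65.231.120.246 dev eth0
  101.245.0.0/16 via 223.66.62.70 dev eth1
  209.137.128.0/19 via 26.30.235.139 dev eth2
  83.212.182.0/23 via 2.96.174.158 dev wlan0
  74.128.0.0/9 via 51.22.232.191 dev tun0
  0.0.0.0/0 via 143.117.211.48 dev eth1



Longest prefix match for 137.125.212.229:
  /23 206.59.66.0: no
  /16 101.245.0.0: no
  /19 209.137.128.0: no
  /23 83.212.182.0: no
  /9 74.128.0.0: no
  /0 0.0.0.0: MATCH
Selected: next-hop 143.117.211.48 via eth1 (matched /0)


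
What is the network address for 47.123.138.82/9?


IP:   00101111.01111011.10001010.01010010
Mask: 11111111.10000000.00000000.00000000
AND operation:
Net:  00101111.00000000.00000000.00000000
Network: 47.0.0.0/9


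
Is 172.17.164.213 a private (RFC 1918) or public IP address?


RFC 1918 private ranges:
  10.0.0.0/8 (10.0.0.0 - 10.255.255.255)
  172.16.0.0/12 (172.16.0.0 - 172.31.255.255)
  192.168.0.0/16 (192.168.0.0 - 192.168.255.255)
Private (in 172.16.0.0/12)


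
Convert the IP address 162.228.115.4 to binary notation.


162 = 10100010
228 = 11100100
115 = 01110011
4 = 00000100
Binary: 10100010.11100100.01110011.00000100


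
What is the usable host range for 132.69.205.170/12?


Network: 132.64.0.0
Broadcast: 132.79.255.255
First usable = network + 1
Last usable = broadcast - 1
Range: 132.64.0.1 to 132.79.255.254


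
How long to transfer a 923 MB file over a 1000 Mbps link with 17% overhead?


Effective throughput = 1000 * (1 - 17/100) = 830 Mbps
File size in Mb = 923 * 8 = 7384 Mb
Time = 7384 / 830
Time = 8.8964 seconds


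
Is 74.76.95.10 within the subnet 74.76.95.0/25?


Subnet network: 74.76.95.0
Test IP AND mask: 74.76.95.0
Yes, 74.76.95.10 is in 74.76.95.0/25


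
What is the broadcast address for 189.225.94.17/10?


Network: 189.192.0.0/10
Host bits = 22
Set all host bits to 1:
Broadcast: 189.255.255.255


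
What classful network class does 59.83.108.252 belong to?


First octet: 59
Binary: 00111011
0xxxxxxx -> Class A (1-126)
Class A, default mask 255.0.0.0 (/8)


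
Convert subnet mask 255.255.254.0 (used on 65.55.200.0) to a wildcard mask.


Subnet mask: 255.255.254.0
Wildcard = 255.255.255.255 - subnet mask
255 - 255 = 0
255 - 255 = 0
255 - 254 = 1
255 - 0 = 255
Wildcard: 0.0.1.255


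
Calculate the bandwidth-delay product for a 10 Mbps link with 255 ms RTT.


BDP = bandwidth * RTT
= 10 Mbps * 255 ms
= 10 * 1e6 * 255 / 1000 bits
= 2550000 bits
= 318750 bytes
= 311.2793 KB
BDP = 2550000 bits (318750 bytes)


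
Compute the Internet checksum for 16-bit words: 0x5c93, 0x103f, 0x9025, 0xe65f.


Sum all words (with carry folding):
+ 0x5c93 = 0x5c93
+ 0x103f = 0x6cd2
+ 0x9025 = 0xfcf7
+ 0xe65f = 0xe357
One's complement: ~0xe357
Checksum = 0x1ca8


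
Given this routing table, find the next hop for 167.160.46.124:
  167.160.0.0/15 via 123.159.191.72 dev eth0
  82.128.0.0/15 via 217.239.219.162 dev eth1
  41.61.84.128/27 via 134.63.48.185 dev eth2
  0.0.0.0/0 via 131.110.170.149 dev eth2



Longest prefix match for 167.160.46.124:
  /15 167.160.0.0: MATCH
  /15 82.128.0.0: no
  /27 41.61.84.128: no
  /0 0.0.0.0: MATCH
Selected: next-hop 123.159.191.72 via eth0 (matched /15)


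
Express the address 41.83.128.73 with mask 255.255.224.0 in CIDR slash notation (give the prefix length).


Binary: 11111111.11111111.11100000.00000000
Count leading 1s
Prefix: /19


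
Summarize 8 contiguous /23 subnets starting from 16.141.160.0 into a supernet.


Original prefix: /23
Number of subnets: 8 = 2^3
New prefix = 23 - 3 = 20
Supernet: 16.141.160.0/20


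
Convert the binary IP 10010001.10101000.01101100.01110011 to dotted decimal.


10010001 = 145
10101000 = 168
01101100 = 108
01110011 = 115
IP: 145.168.108.115


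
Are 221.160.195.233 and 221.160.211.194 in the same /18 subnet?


Mask: 255.255.192.0
221.160.195.233 AND mask = 221.160.192.0
221.160.211.194 AND mask = 221.160.192.0
Yes, same subnet (221.160.192.0)


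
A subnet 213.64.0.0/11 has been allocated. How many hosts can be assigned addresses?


Host bits = 32 - 11 = 21
Total addresses = 2^21 = 2097152
Usable = total - 2 (network and broadcast)
Usable hosts: 2097150


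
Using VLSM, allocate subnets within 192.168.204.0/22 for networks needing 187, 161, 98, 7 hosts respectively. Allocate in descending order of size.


187 hosts -> /24 (254 usable): 192.168.204.0/24
161 hosts -> /24 (254 usable): 192.168.205.0/24
98 hosts -> /25 (126 usable): 192.168.206.0/25
7 hosts -> /28 (14 usable): 192.168.206.128/28
Allocation: 192.168.204.0/24 (187 hosts, 254 usable); 192.168.205.0/24 (161 hosts, 254 usable); 192.168.206.0/25 (98 hosts, 126 usable); 192.168.206.128/28 (7 hosts, 14 usable)


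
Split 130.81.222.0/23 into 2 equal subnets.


New prefix = 23 + 1 = 24
Each subnet has 256 addresses
  130.81.222.0/24
  130.81.223.0/24
Subnets: 130.81.222.0/24, 130.81.223.0/24
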